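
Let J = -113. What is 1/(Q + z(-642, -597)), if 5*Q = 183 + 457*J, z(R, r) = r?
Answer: -5/54443 ≈ -9.1839e-5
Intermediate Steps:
Q = -51458/5 (Q = (183 + 457*(-113))/5 = (183 - 51641)/5 = (1/5)*(-51458) = -51458/5 ≈ -10292.)
1/(Q + z(-642, -597)) = 1/(-51458/5 - 597) = 1/(-54443/5) = -5/54443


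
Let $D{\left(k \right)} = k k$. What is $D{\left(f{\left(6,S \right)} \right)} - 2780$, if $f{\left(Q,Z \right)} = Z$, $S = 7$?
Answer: $-2731$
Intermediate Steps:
$D{\left(k \right)} = k^{2}$
$D{\left(f{\left(6,S \right)} \right)} - 2780 = 7^{2} - 2780 = 49 - 2780 = -2731$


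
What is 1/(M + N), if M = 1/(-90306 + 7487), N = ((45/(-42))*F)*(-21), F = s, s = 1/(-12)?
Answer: -662552/1242293 ≈ -0.53333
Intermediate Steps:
s = -1/12 ≈ -0.083333
F = -1/12 ≈ -0.083333
N = -15/8 (N = ((45/(-42))*(-1/12))*(-21) = ((45*(-1/42))*(-1/12))*(-21) = -15/14*(-1/12)*(-21) = (5/56)*(-21) = -15/8 ≈ -1.8750)
M = -1/82819 (M = 1/(-82819) = -1/82819 ≈ -1.2075e-5)
1/(M + N) = 1/(-1/82819 - 15/8) = 1/(-1242293/662552) = -662552/1242293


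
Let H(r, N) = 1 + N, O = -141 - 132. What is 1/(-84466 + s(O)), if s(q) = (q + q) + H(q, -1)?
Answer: -1/85012 ≈ -1.1763e-5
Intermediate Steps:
O = -273
s(q) = 2*q (s(q) = (q + q) + (1 - 1) = 2*q + 0 = 2*q)
1/(-84466 + s(O)) = 1/(-84466 + 2*(-273)) = 1/(-84466 - 546) = 1/(-85012) = -1/85012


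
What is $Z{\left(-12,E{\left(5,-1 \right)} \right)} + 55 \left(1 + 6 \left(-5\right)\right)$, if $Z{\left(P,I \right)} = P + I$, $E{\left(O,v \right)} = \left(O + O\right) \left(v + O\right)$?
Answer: $-1567$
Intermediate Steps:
$E{\left(O,v \right)} = 2 O \left(O + v\right)$
$Z{\left(P,I \right)} = I + P$
$Z{\left(-12,E{\left(5,-1 \right)} \right)} + 55 \left(1 + 6 \left(-5\right)\right) = \left(2 \cdot 5 \left(5 - 1\right) - 12\right) + 55 \left(1 + 6 \left(-5\right)\right) = \left(2 \cdot 5 \cdot 4 - 12\right) + 55 \left(1 - 30\right) = \left(40 - 12\right) + 55 \left(-29\right) = 28 - 1595 = -1567$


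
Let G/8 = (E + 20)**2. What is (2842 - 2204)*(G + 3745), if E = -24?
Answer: 2470974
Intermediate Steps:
G = 128 (G = 8*(-24 + 20)**2 = 8*(-4)**2 = 8*16 = 128)
(2842 - 2204)*(G + 3745) = (2842 - 2204)*(128 + 3745) = 638*3873 = 2470974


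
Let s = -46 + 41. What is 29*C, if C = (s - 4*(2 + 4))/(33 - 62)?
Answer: 29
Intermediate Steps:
s = -5
C = 1 (C = (-5 - 4*(2 + 4))/(33 - 62) = (-5 - 4*6)/(-29) = (-5 - 24)*(-1/29) = -29*(-1/29) = 1)
29*C = 29*1 = 29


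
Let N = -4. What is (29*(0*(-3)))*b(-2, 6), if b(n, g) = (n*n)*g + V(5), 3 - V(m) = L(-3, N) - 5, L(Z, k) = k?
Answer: 0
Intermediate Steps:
V(m) = 12 (V(m) = 3 - (-4 - 5) = 3 - 1*(-9) = 3 + 9 = 12)
b(n, g) = 12 + g*n² (b(n, g) = (n*n)*g + 12 = n²*g + 12 = g*n² + 12 = 12 + g*n²)
(29*(0*(-3)))*b(-2, 6) = (29*(0*(-3)))*(12 + 6*(-2)²) = (29*0)*(12 + 6*4) = 0*(12 + 24) = 0*36 = 0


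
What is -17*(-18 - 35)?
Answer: 901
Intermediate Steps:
-17*(-18 - 35) = -17*(-53) = 901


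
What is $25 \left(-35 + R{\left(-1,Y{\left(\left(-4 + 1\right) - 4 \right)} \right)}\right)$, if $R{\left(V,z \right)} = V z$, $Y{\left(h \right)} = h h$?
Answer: $-2100$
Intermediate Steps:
$Y{\left(h \right)} = h^{2}$
$25 \left(-35 + R{\left(-1,Y{\left(\left(-4 + 1\right) - 4 \right)} \right)}\right) = 25 \left(-35 - \left(\left(-4 + 1\right) - 4\right)^{2}\right) = 25 \left(-35 - \left(-3 - 4\right)^{2}\right) = 25 \left(-35 - \left(-7\right)^{2}\right) = 25 \left(-35 - 49\right) = 25 \left(-84\right) = -2100$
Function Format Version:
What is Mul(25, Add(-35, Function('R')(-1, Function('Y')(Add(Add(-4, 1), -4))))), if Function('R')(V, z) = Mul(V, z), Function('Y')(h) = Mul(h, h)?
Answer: -2100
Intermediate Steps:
Function('Y')(h) = Pow(h, 2)
Mul(25, Add(-35, Function('R')(-1, Function('Y')(Add(Add(-4, 1), -4))))) = Mul(25, Add(-35, Mul(-1, Pow(Add(Add(-4, 1), -4), 2)))) = Mul(25, Add(-35, Mul(-1, Pow(Add(-3, -4), 2)))) = Mul(25, Add(-35, Mul(-1, Pow(-7, 2)))) = Mul(25, Add(-35, Mul(-1, 49))) = Mul(25, Add(-35, -49)) = Mul(25, -84) = -2100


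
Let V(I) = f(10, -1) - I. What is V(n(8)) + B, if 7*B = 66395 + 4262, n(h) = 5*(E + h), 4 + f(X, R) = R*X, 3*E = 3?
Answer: 70244/7 ≈ 10035.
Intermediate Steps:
E = 1 (E = (⅓)*3 = 1)
f(X, R) = -4 + R*X
n(h) = 5 + 5*h (n(h) = 5*(1 + h) = 5 + 5*h)
B = 70657/7 (B = (66395 + 4262)/7 = (⅐)*70657 = 70657/7 ≈ 10094.)
V(I) = -14 - I (V(I) = (-4 - 1*10) - I = (-4 - 10) - I = -14 - I)
V(n(8)) + B = (-14 - (5 + 5*8)) + 70657/7 = (-14 - (5 + 40)) + 70657/7 = (-14 - 1*45) + 70657/7 = (-14 - 45) + 70657/7 = -59 + 70657/7 = 70244/7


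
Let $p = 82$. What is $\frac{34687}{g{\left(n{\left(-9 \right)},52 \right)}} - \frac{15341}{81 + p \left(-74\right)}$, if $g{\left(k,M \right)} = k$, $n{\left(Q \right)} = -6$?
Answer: $- \frac{207579023}{35922} \approx -5778.6$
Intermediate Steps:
$\frac{34687}{g{\left(n{\left(-9 \right)},52 \right)}} - \frac{15341}{81 + p \left(-74\right)} = \frac{34687}{-6} - \frac{15341}{81 + 82 \left(-74\right)} = 34687 \left(- \frac{1}{6}\right) - \frac{15341}{81 - 6068} = - \frac{34687}{6} - \frac{15341}{-5987} = - \frac{34687}{6} - - \frac{15341}{5987} = - \frac{34687}{6} + \frac{15341}{5987} = - \frac{207579023}{35922}$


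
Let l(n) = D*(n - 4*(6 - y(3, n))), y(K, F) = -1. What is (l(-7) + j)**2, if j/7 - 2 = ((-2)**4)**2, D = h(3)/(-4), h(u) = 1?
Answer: 52693081/16 ≈ 3.2933e+6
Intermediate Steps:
D = -1/4 (D = 1/(-4) = 1*(-1/4) = -1/4 ≈ -0.25000)
l(n) = 7 - n/4 (l(n) = -(n - 4*(6 - 1*(-1)))/4 = -(n - 4*(6 + 1))/4 = -(n - 4*7)/4 = -(n - 28)/4 = -(-28 + n)/4 = 7 - n/4)
j = 1806 (j = 14 + 7*((-2)**4)**2 = 14 + 7*16**2 = 14 + 7*256 = 14 + 1792 = 1806)
(l(-7) + j)**2 = ((7 - 1/4*(-7)) + 1806)**2 = ((7 + 7/4) + 1806)**2 = (35/4 + 1806)**2 = (7259/4)**2 = 52693081/16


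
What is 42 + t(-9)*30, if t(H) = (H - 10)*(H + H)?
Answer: 10302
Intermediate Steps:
t(H) = 2*H*(-10 + H) (t(H) = (-10 + H)*(2*H) = 2*H*(-10 + H))
42 + t(-9)*30 = 42 + (2*(-9)*(-10 - 9))*30 = 42 + (2*(-9)*(-19))*30 = 42 + 342*30 = 42 + 10260 = 10302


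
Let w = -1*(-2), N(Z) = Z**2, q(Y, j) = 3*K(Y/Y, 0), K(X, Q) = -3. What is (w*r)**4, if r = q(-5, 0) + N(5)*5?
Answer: 2897022976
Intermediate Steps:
q(Y, j) = -9 (q(Y, j) = 3*(-3) = -9)
w = 2
r = 116 (r = -9 + 5**2*5 = -9 + 25*5 = -9 + 125 = 116)
(w*r)**4 = (2*116)**4 = 232**4 = 2897022976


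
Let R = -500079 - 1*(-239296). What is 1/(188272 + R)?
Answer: -1/72511 ≈ -1.3791e-5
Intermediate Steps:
R = -260783 (R = -500079 + 239296 = -260783)
1/(188272 + R) = 1/(188272 - 260783) = 1/(-72511) = -1/72511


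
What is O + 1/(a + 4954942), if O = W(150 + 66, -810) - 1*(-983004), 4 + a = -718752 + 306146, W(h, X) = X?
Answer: 4461451236409/4542332 ≈ 9.8219e+5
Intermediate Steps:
a = -412610 (a = -4 + (-718752 + 306146) = -4 - 412606 = -412610)
O = 982194 (O = -810 - 1*(-983004) = -810 + 983004 = 982194)
O + 1/(a + 4954942) = 982194 + 1/(-412610 + 4954942) = 982194 + 1/4542332 = 4461451236409/4542332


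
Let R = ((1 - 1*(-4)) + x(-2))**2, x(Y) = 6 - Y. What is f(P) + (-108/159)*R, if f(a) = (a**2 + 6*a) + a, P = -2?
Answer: -6614/53 ≈ -124.79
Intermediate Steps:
f(a) = a**2 + 7*a
R = 169 (R = ((1 - 1*(-4)) + (6 - 1*(-2)))**2 = ((1 + 4) + (6 + 2))**2 = (5 + 8)**2 = 13**2 = 169)
f(P) + (-108/159)*R = -2*(7 - 2) - 108/159*169 = -2*5 - 108*1/159*169 = -10 - 36/53*169 = -10 - 6084/53 = -6614/53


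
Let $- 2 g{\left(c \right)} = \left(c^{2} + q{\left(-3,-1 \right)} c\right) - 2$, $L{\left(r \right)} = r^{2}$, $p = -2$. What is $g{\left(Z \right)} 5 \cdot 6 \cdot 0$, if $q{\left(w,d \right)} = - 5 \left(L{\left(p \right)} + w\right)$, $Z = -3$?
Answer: $0$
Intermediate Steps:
$q{\left(w,d \right)} = -20 - 5 w$ ($q{\left(w,d \right)} = - 5 \left(\left(-2\right)^{2} + w\right) = - 5 \left(4 + w\right) = -20 - 5 w$)
$g{\left(c \right)} = 1 - \frac{c^{2}}{2} + \frac{5 c}{2}$ ($g{\left(c \right)} = - \frac{\left(c^{2} + \left(-20 - -15\right) c\right) - 2}{2} = - \frac{\left(c^{2} + \left(-20 + 15\right) c\right) - 2}{2} = - \frac{\left(c^{2} - 5 c\right) - 2}{2} = - \frac{-2 + c^{2} - 5 c}{2} = 1 - \frac{c^{2}}{2} + \frac{5 c}{2}$)
$g{\left(Z \right)} 5 \cdot 6 \cdot 0 = \left(1 - \frac{\left(-3\right)^{2}}{2} + \frac{5}{2} \left(-3\right)\right) 5 \cdot 6 \cdot 0 = \left(1 - \frac{9}{2} - \frac{15}{2}\right) 30 \cdot 0 = \left(1 - \frac{9}{2} - \frac{15}{2}\right) 0 = \left(-11\right) 0 = 0$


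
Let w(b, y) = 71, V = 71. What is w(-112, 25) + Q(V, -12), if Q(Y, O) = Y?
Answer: 142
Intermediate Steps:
w(-112, 25) + Q(V, -12) = 71 + 71 = 142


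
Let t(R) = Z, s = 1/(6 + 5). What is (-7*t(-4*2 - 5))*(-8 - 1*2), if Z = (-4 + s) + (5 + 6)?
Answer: 5460/11 ≈ 496.36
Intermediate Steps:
s = 1/11 ≈ 0.090909
Z = 78/11 (Z = (-4 + 1/11) + (5 + 6) = -43/11 + 11 = 78/11 ≈ 7.0909)
t(R) = 78/11
(-7*t(-4*2 - 5))*(-8 - 1*2) = (-7*78/11)*(-8 - 1*2) = -546*(-8 - 2)/11 = -546/11*(-10) = 5460/11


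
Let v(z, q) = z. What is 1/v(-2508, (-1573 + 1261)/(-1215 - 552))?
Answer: -1/2508 ≈ -0.00039872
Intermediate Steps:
1/v(-2508, (-1573 + 1261)/(-1215 - 552)) = 1/(-2508) = -1/2508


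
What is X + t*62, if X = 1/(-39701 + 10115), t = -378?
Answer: -693377497/29586 ≈ -23436.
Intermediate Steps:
X = -1/29586 (X = 1/(-29586) = -1/29586 ≈ -3.3800e-5)
X + t*62 = -1/29586 - 378*62 = -1/29586 - 23436 = -693377497/29586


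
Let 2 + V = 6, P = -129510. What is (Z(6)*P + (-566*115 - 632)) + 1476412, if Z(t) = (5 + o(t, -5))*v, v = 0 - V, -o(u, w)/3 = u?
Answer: -5323830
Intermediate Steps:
V = 4 (V = -2 + 6 = 4)
o(u, w) = -3*u
v = -4 (v = 0 - 1*4 = 0 - 4 = -4)
Z(t) = -20 + 12*t (Z(t) = (5 - 3*t)*(-4) = -20 + 12*t)
(Z(6)*P + (-566*115 - 632)) + 1476412 = ((-20 + 12*6)*(-129510) + (-566*115 - 632)) + 1476412 = ((-20 + 72)*(-129510) + (-65090 - 632)) + 1476412 = (52*(-129510) - 65722) + 1476412 = (-6734520 - 65722) + 1476412 = -6800242 + 1476412 = -5323830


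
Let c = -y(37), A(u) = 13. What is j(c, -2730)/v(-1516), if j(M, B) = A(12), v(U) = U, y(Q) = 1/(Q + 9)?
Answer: -13/1516 ≈ -0.0085752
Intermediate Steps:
y(Q) = 1/(9 + Q)
c = -1/46 (c = -1/(9 + 37) = -1/46 ≈ -0.021739)
j(M, B) = 13
j(c, -2730)/v(-1516) = 13/(-1516) = 13*(-1/1516) = -13/1516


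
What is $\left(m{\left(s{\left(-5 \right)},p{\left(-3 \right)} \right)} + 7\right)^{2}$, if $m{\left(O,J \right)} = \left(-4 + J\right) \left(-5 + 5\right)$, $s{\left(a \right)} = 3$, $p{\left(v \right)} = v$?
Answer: $49$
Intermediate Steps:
$m{\left(O,J \right)} = 0$ ($m{\left(O,J \right)} = \left(-4 + J\right) 0 = 0$)
$\left(m{\left(s{\left(-5 \right)},p{\left(-3 \right)} \right)} + 7\right)^{2} = \left(0 + 7\right)^{2} = 7^{2} = 49$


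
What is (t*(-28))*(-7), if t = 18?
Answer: 3528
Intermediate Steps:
(t*(-28))*(-7) = (18*(-28))*(-7) = -504*(-7) = 3528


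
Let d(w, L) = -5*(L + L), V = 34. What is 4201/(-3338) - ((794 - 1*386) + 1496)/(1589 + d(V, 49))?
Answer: -1567493/524066 ≈ -2.9910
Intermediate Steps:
d(w, L) = -10*L
4201/(-3338) - ((794 - 1*386) + 1496)/(1589 + d(V, 49)) = 4201/(-3338) - ((794 - 1*386) + 1496)/(1589 - 10*49) = 4201*(-1/3338) - ((794 - 386) + 1496)/(1589 - 490) = -4201/3338 - (408 + 1496)/1099 = -4201/3338 - 1904/1099 = -4201/3338 - 1*272/157 = -4201/3338 - 272/157 = -1567493/524066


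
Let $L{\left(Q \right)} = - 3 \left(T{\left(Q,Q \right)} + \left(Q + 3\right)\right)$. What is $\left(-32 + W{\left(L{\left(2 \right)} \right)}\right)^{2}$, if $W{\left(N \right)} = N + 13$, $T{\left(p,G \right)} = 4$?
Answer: $2116$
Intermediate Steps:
$L{\left(Q \right)} = -21 - 3 Q$ ($L{\left(Q \right)} = - 3 \left(4 + \left(Q + 3\right)\right) = - 3 \left(4 + \left(3 + Q\right)\right) = - 3 \left(7 + Q\right) = -21 - 3 Q$)
$W{\left(N \right)} = 13 + N$
$\left(-32 + W{\left(L{\left(2 \right)} \right)}\right)^{2} = \left(-32 + \left(13 - 27\right)\right)^{2} = \left(-32 - 14\right)^{2} = \left(-46\right)^{2} = 2116$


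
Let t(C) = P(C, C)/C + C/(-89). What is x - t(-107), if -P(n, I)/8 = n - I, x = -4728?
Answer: -420899/89 ≈ -4729.2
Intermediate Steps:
P(n, I) = -8*n + 8*I (P(n, I) = -8*(n - I) = -8*n + 8*I)
t(C) = -C/89 (t(C) = (-8*C + 8*C)/C + C/(-89) = 0/C + C*(-1/89) = 0 - C/89 = -C/89)
x - t(-107) = -4728 - (-1)*(-107)/89 = -4728 - 1*107/89 = -4728 - 107/89 = -420899/89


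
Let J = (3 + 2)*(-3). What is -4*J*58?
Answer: 3480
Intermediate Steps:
J = -15 (J = 5*(-3) = -15)
-4*J*58 = -4*(-15)*58 = 60*58 = 3480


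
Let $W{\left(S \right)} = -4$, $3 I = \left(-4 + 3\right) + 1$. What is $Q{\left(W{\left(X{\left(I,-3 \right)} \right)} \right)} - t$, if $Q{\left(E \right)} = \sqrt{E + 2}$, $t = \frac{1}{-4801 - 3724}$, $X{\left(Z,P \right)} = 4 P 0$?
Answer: $\frac{1}{8525} + i \sqrt{2} \approx 0.0001173 + 1.4142 i$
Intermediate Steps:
$I = 0$ ($I = \frac{\left(-4 + 3\right) + 1}{3} = \frac{-1 + 1}{3} = \frac{1}{3} \cdot 0 = 0$)
$X{\left(Z,P \right)} = 0$
$t = - \frac{1}{8525}$ ($t = \frac{1}{-8525} = - \frac{1}{8525} \approx -0.0001173$)
$Q{\left(E \right)} = \sqrt{2 + E}$
$Q{\left(W{\left(X{\left(I,-3 \right)} \right)} \right)} - t = \sqrt{2 - 4} - - \frac{1}{8525} = \sqrt{-2} + \frac{1}{8525} = i \sqrt{2} + \frac{1}{8525} = \frac{1}{8525} + i \sqrt{2}$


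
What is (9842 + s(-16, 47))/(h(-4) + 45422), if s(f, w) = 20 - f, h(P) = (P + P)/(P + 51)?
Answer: 232133/1067413 ≈ 0.21747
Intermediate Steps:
h(P) = 2*P/(51 + P) (h(P) = (2*P)/(51 + P) = 2*P/(51 + P))
(9842 + s(-16, 47))/(h(-4) + 45422) = (9842 + (20 - 1*(-16)))/(2*(-4)/(51 - 4) + 45422) = (9842 + (20 + 16))/(2*(-4)/47 + 45422) = (9842 + 36)/(2*(-4)*(1/47) + 45422) = 9878/(-8/47 + 45422) = 9878/(2134826/47) = 9878*(47/2134826) = 232133/1067413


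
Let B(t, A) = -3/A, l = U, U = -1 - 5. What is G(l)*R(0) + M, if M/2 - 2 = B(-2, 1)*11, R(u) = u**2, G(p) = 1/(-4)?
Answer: -62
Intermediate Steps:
U = -6
l = -6
G(p) = -1/4
M = -62 (M = 4 + 2*(-3/1*11) = 4 + 2*(-3*1*11) = 4 + 2*(-3*11) = 4 + 2*(-33) = 4 - 66 = -62)
G(l)*R(0) + M = -1/4*0**2 - 62 = -1/4*0 - 62 = 0 - 62 = -62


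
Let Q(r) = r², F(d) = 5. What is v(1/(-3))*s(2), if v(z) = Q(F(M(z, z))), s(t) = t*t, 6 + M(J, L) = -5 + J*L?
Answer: 100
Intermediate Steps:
M(J, L) = -11 + J*L (M(J, L) = -6 + (-5 + J*L) = -11 + J*L)
s(t) = t²
v(z) = 25 (v(z) = 5² = 25)
v(1/(-3))*s(2) = 25*2² = 25*4 = 100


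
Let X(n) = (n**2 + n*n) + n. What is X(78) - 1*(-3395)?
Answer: 15641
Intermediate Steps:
X(n) = n + 2*n**2 (X(n) = (n**2 + n**2) + n = 2*n**2 + n = n + 2*n**2)
X(78) - 1*(-3395) = 78*(1 + 2*78) - 1*(-3395) = 78*(1 + 156) + 3395 = 78*157 + 3395 = 12246 + 3395 = 15641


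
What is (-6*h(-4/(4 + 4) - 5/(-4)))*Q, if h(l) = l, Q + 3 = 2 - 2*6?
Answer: 117/2 ≈ 58.500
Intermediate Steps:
Q = -13 (Q = -3 + (2 - 2*6) = -3 + (2 - 12) = -3 - 10 = -13)
(-6*h(-4/(4 + 4) - 5/(-4)))*Q = -6*(-4/(4 + 4) - 5/(-4))*(-13) = -6*(-4/8 - 5*(-1/4))*(-13) = -6*(-4*1/8 + 5/4)*(-13) = -6*(-1/2 + 5/4)*(-13) = -6*3/4*(-13) = -9/2*(-13) = 117/2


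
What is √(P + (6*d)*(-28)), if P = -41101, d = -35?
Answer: I*√35221 ≈ 187.67*I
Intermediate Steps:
√(P + (6*d)*(-28)) = √(-41101 + (6*(-35))*(-28)) = √(-41101 - 210*(-28)) = √(-41101 + 5880) = √(-35221) = I*√35221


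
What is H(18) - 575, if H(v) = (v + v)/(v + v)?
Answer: -574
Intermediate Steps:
H(v) = 1 (H(v) = (2*v)/((2*v)) = (2*v)*(1/(2*v)) = 1)
H(18) - 575 = 1 - 575 = -574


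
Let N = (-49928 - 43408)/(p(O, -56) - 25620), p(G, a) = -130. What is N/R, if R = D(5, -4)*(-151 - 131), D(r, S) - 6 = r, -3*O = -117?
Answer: -7778/6656375 ≈ -0.0011685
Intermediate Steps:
O = 39 (O = -⅓*(-117) = 39)
D(r, S) = 6 + r
N = 46668/12875 (N = (-49928 - 43408)/(-130 - 25620) = -93336/(-25750) = -93336*(-1/25750) = 46668/12875 ≈ 3.6247)
R = -3102 (R = (6 + 5)*(-151 - 131) = 11*(-282) = -3102)
N/R = (46668/12875)/(-3102) = (46668/12875)*(-1/3102) = -7778/6656375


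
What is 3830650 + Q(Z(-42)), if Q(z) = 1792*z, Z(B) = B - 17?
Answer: 3724922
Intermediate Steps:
Z(B) = -17 + B
3830650 + Q(Z(-42)) = 3830650 + 1792*(-17 - 42) = 3830650 + 1792*(-59) = 3830650 - 105728 = 3724922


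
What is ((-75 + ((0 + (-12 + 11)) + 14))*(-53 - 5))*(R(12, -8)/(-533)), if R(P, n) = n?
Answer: 28768/533 ≈ 53.974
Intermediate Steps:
((-75 + ((0 + (-12 + 11)) + 14))*(-53 - 5))*(R(12, -8)/(-533)) = ((-75 + ((0 + (-12 + 11)) + 14))*(-53 - 5))*(-8/(-533)) = ((-75 + ((0 - 1) + 14))*(-58))*(-8*(-1/533)) = ((-75 + (-1 + 14))*(-58))*(8/533) = ((-75 + 13)*(-58))*(8/533) = -62*(-58)*(8/533) = 3596*(8/533) = 28768/533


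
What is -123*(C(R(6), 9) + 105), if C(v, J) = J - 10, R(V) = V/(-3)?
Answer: -12792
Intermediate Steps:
R(V) = -V/3 (R(V) = V*(-⅓) = -V/3)
C(v, J) = -10 + J
-123*(C(R(6), 9) + 105) = -123*((-10 + 9) + 105) = -123*(-1 + 105) = -123*104 = -12792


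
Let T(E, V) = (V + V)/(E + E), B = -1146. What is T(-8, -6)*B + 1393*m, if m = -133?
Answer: -372257/2 ≈ -1.8613e+5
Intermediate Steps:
T(E, V) = V/E (T(E, V) = (2*V)/((2*E)) = (2*V)*(1/(2*E)) = V/E)
T(-8, -6)*B + 1393*m = -6/(-8)*(-1146) + 1393*(-133) = -6*(-⅛)*(-1146) - 185269 = (¾)*(-1146) - 185269 = -1719/2 - 185269 = -372257/2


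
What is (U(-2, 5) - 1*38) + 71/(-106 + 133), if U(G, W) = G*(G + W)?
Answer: -1117/27 ≈ -41.370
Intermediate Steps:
(U(-2, 5) - 1*38) + 71/(-106 + 133) = (-2*(-2 + 5) - 1*38) + 71/(-106 + 133) = (-2*3 - 38) + 71/27 = (-6 - 38) + 71*(1/27) = -44 + 71/27 = -1117/27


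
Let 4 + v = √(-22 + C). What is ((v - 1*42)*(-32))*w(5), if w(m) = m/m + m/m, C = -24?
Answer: 2944 - 64*I*√46 ≈ 2944.0 - 434.07*I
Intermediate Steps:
w(m) = 2 (w(m) = 1 + 1 = 2)
v = -4 + I*√46 (v = -4 + √(-22 - 24) = -4 + √(-46) = -4 + I*√46 ≈ -4.0 + 6.7823*I)
((v - 1*42)*(-32))*w(5) = (((-4 + I*√46) - 1*42)*(-32))*2 = (((-4 + I*√46) - 42)*(-32))*2 = ((-46 + I*√46)*(-32))*2 = (1472 - 32*I*√46)*2 = 2944 - 64*I*√46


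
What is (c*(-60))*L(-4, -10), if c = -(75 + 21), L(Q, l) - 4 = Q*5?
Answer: -92160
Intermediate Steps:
L(Q, l) = 4 + 5*Q (L(Q, l) = 4 + Q*5 = 4 + 5*Q)
c = -96 (c = -1*96 = -96)
(c*(-60))*L(-4, -10) = (-96*(-60))*(4 + 5*(-4)) = 5760*(4 - 20) = 5760*(-16) = -92160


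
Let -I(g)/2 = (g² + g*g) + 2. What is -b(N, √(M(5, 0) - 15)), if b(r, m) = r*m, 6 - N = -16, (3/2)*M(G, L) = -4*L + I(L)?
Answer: -22*I*√159/3 ≈ -92.47*I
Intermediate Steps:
I(g) = -4 - 4*g² (I(g) = -2*((g² + g*g) + 2) = -2*((g² + g²) + 2) = -2*(2*g² + 2) = -2*(2 + 2*g²) = -4 - 4*g²)
M(G, L) = -8/3 - 8*L/3 - 8*L²/3 (M(G, L) = 2*(-4*L + (-4 - 4*L²))/3 = 2*(-4 - 4*L - 4*L²)/3 = -8/3 - 8*L/3 - 8*L²/3)
N = 22 (N = 6 - 1*(-16) = 6 + 16 = 22)
b(r, m) = m*r
-b(N, √(M(5, 0) - 15)) = -√((-8/3 - 8/3*0 - 8/3*0²) - 15)*22 = -√((-8/3 + 0 - 8/3*0) - 15)*22 = -√((-8/3 + 0 + 0) - 15)*22 = -√(-8/3 - 15)*22 = -√(-53/3)*22 = -I*√159/3*22 = -22*I*√159/3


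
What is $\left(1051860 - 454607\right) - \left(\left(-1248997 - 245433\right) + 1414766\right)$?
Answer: $676917$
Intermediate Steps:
$\left(1051860 - 454607\right) - \left(\left(-1248997 - 245433\right) + 1414766\right) = 597253 - \left(-1494430 + 1414766\right) = 597253 - -79664 = 597253 + 79664 = 676917$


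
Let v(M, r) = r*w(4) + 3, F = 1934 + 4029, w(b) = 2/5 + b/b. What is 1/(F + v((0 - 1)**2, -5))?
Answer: 1/5959 ≈ 0.00016781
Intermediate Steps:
w(b) = 7/5 (w(b) = 2*(1/5) + 1 = 2/5 + 1 = 7/5)
F = 5963
v(M, r) = 3 + 7*r/5 (v(M, r) = r*(7/5) + 3 = 7*r/5 + 3 = 3 + 7*r/5)
1/(F + v((0 - 1)**2, -5)) = 1/(5963 + (3 + (7/5)*(-5))) = 1/(5963 + (3 - 7)) = 1/(5963 - 4) = 1/5959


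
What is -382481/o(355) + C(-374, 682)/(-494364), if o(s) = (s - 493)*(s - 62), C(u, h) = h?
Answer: 2625795293/277626583 ≈ 9.4580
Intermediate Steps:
o(s) = (-493 + s)*(-62 + s)
-382481/o(355) + C(-374, 682)/(-494364) = -382481/(30566 + 355² - 555*355) + 682/(-494364) = -382481/(30566 + 126025 - 197025) + 682*(-1/494364) = -382481/(-40434) - 341/247182 = -382481*(-1/40434) - 341/247182 = 382481/40434 - 341/247182 = 2625795293/277626583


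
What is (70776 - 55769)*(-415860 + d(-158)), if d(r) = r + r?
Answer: -6245553232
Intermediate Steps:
d(r) = 2*r
(70776 - 55769)*(-415860 + d(-158)) = (70776 - 55769)*(-415860 + 2*(-158)) = 15007*(-415860 - 316) = 15007*(-416176) = -6245553232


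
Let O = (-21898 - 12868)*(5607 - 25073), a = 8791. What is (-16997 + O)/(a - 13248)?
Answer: -676737959/4457 ≈ -1.5184e+5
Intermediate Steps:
O = 676754956 (O = -34766*(-19466) = 676754956)
(-16997 + O)/(a - 13248) = (-16997 + 676754956)/(8791 - 13248) = 676737959/(-4457) = 676737959*(-1/4457) = -676737959/4457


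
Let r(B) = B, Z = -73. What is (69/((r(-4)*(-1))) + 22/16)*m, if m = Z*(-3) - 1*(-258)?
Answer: 71073/8 ≈ 8884.1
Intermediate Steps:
m = 477 (m = -73*(-3) - 1*(-258) = 219 + 258 = 477)
(69/((r(-4)*(-1))) + 22/16)*m = (69/((-4*(-1))) + 22/16)*477 = (69/4 + 22*(1/16))*477 = (69*(1/4) + 11/8)*477 = (69/4 + 11/8)*477 = (149/8)*477 = 71073/8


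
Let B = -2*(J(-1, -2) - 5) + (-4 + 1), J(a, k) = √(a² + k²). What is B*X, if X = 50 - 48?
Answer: 14 - 4*√5 ≈ 5.0557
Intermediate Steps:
B = 7 - 2*√5 (B = -2*(√((-1)² + (-2)²) - 5) + (-4 + 1) = -2*(√(1 + 4) - 5) - 3 = -2*(√5 - 5) - 3 = -2*(-5 + √5) - 3 = (10 - 2*√5) - 3 = 7 - 2*√5 ≈ 2.5279)
X = 2
B*X = (7 - 2*√5)*2 = 14 - 4*√5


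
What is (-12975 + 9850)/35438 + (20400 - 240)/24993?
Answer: 70702995/98411326 ≈ 0.71844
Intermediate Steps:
(-12975 + 9850)/35438 + (20400 - 240)/24993 = -3125*1/35438 + 20160*(1/24993) = -3125/35438 + 2240/2777 = 70702995/98411326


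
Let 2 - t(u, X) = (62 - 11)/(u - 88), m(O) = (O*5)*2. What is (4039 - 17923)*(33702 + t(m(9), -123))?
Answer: -467592294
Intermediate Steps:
m(O) = 10*O (m(O) = (5*O)*2 = 10*O)
t(u, X) = 2 - 51/(-88 + u) (t(u, X) = 2 - (62 - 11)/(u - 88) = 2 - 51/(-88 + u))
(4039 - 17923)*(33702 + t(m(9), -123)) = (4039 - 17923)*(33702 + (-227 + 2*(10*9))/(-88 + 10*9)) = -13884*(33702 + (-227 + 2*90)/(-88 + 90)) = -13884*(33702 + (-227 + 180)/2) = -13884*(33702 + (½)*(-47)) = -13884*(33702 - 47/2) = -13884*67357/2 = -467592294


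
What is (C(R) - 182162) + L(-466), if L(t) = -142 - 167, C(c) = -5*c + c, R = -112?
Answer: -182023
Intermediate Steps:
C(c) = -4*c
L(t) = -309
(C(R) - 182162) + L(-466) = (-4*(-112) - 182162) - 309 = (448 - 182162) - 309 = -181714 - 309 = -182023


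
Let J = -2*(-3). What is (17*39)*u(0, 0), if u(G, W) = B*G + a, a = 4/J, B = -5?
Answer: 442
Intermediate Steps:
J = 6
a = ⅔ (a = 4/6 = 4*(⅙) = ⅔ ≈ 0.66667)
u(G, W) = ⅔ - 5*G (u(G, W) = -5*G + ⅔ = ⅔ - 5*G)
(17*39)*u(0, 0) = (17*39)*(⅔ - 5*0) = 663*(⅔ + 0) = 663*(⅔) = 442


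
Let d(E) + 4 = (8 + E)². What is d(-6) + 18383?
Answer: 18383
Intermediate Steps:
d(E) = -4 + (8 + E)²
d(-6) + 18383 = (-4 + (8 - 6)²) + 18383 = (-4 + 2²) + 18383 = (-4 + 4) + 18383 = 0 + 18383 = 18383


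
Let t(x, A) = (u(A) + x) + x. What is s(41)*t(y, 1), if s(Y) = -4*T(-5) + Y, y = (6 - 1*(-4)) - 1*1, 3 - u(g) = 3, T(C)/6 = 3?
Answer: -558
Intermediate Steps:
T(C) = 18 (T(C) = 6*3 = 18)
u(g) = 0 (u(g) = 3 - 1*3 = 3 - 3 = 0)
y = 9 (y = (6 + 4) - 1 = 10 - 1 = 9)
t(x, A) = 2*x (t(x, A) = (0 + x) + x = x + x = 2*x)
s(Y) = -72 + Y (s(Y) = -4*18 + Y = -72 + Y)
s(41)*t(y, 1) = (-72 + 41)*(2*9) = -31*18 = -558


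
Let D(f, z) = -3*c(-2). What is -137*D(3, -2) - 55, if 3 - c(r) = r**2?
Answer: -466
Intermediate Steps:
c(r) = 3 - r**2
D(f, z) = 3 (D(f, z) = -3*(3 - 1*(-2)**2) = -3*(3 - 1*4) = -3*(3 - 4) = -3*(-1) = 3)
-137*D(3, -2) - 55 = -137*3 - 55 = -411 - 55 = -466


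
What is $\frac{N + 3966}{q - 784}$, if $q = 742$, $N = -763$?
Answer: $- \frac{3203}{42} \approx -76.262$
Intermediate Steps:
$\frac{N + 3966}{q - 784} = \frac{-763 + 3966}{742 - 784} = \frac{3203}{-42} = 3203 \left(- \frac{1}{42}\right) = - \frac{3203}{42}$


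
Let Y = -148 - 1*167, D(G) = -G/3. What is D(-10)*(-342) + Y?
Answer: -1455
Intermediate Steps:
D(G) = -G/3
Y = -315 (Y = -148 - 167 = -315)
D(-10)*(-342) + Y = -1/3*(-10)*(-342) - 315 = (10/3)*(-342) - 315 = -1140 - 315 = -1455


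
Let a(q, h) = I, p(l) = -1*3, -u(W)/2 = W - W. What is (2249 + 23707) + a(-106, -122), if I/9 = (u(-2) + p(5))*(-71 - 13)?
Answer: 28224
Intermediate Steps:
u(W) = 0 (u(W) = -2*(W - W) = -2*0 = 0)
p(l) = -3
I = 2268 (I = 9*((0 - 3)*(-71 - 13)) = 9*(-3*(-84)) = 9*252 = 2268)
a(q, h) = 2268
(2249 + 23707) + a(-106, -122) = (2249 + 23707) + 2268 = 25956 + 2268 = 28224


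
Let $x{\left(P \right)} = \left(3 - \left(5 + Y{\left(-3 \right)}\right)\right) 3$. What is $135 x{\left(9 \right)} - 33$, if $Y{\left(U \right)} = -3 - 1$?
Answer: $777$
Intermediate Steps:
$Y{\left(U \right)} = -4$ ($Y{\left(U \right)} = -3 - 1 = -4$)
$x{\left(P \right)} = 6$ ($x{\left(P \right)} = \left(3 - 1\right) 3 = 2 \cdot 3 = 6$)
$135 x{\left(9 \right)} - 33 = 135 \cdot 6 - 33 = 810 - 33 = 777$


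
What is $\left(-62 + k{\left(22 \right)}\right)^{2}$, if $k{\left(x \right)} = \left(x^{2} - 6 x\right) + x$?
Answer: $97344$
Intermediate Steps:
$k{\left(x \right)} = x^{2} - 5 x$
$\left(-62 + k{\left(22 \right)}\right)^{2} = \left(-62 + 22 \left(-5 + 22\right)\right)^{2} = \left(-62 + 22 \cdot 17\right)^{2} = \left(-62 + 374\right)^{2} = 312^{2} = 97344$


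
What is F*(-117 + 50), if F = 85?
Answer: -5695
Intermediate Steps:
F*(-117 + 50) = 85*(-117 + 50) = 85*(-67) = -5695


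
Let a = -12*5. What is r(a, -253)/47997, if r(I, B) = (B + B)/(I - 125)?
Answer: 506/8879445 ≈ 5.6986e-5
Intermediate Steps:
a = -60
r(I, B) = 2*B/(-125 + I) (r(I, B) = (2*B)/(-125 + I) = 2*B/(-125 + I))
r(a, -253)/47997 = (2*(-253)/(-125 - 60))/47997 = (2*(-253)/(-185))*(1/47997) = (2*(-253)*(-1/185))*(1/47997) = (506/185)*(1/47997) = 506/8879445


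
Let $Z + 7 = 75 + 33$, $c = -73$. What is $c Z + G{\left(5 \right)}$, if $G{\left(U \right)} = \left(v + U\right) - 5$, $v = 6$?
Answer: $-7367$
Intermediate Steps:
$G{\left(U \right)} = 1 + U$ ($G{\left(U \right)} = \left(6 + U\right) - 5 = 1 + U$)
$Z = 101$ ($Z = -7 + \left(75 + 33\right) = -7 + 108 = 101$)
$c Z + G{\left(5 \right)} = \left(-73\right) 101 + \left(1 + 5\right) = -7373 + 6 = -7367$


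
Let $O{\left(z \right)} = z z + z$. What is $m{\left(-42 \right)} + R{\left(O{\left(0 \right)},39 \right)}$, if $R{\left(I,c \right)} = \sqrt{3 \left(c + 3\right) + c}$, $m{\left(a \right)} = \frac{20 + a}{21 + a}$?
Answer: $\frac{22}{21} + \sqrt{165} \approx 13.893$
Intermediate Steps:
$m{\left(a \right)} = \frac{20 + a}{21 + a}$
$O{\left(z \right)} = z + z^{2}$ ($O{\left(z \right)} = z^{2} + z = z + z^{2}$)
$R{\left(I,c \right)} = \sqrt{9 + 4 c}$ ($R{\left(I,c \right)} = \sqrt{3 \left(3 + c\right) + c} = \sqrt{\left(9 + 3 c\right) + c} = \sqrt{9 + 4 c}$)
$m{\left(-42 \right)} + R{\left(O{\left(0 \right)},39 \right)} = \frac{20 - 42}{21 - 42} + \sqrt{9 + 4 \cdot 39} = \frac{1}{-21} \left(-22\right) + \sqrt{9 + 156} = \left(- \frac{1}{21}\right) \left(-22\right) + \sqrt{165} = \frac{22}{21} + \sqrt{165}$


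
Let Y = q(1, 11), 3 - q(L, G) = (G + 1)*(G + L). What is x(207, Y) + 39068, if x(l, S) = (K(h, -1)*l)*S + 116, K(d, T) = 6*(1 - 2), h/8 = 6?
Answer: 214306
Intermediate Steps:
h = 48 (h = 8*6 = 48)
q(L, G) = 3 - (1 + G)*(G + L) (q(L, G) = 3 - (G + 1)*(G + L) = 3 - (1 + G)*(G + L))
Y = -141 (Y = 3 - 1*11 - 1*1 - 1*11² - 1*11*1 = 3 - 11 - 1 - 1*121 - 11 = 3 - 11 - 1 - 121 - 11 = -141)
K(d, T) = -6 (K(d, T) = 6*(-1) = -6)
x(l, S) = 116 - 6*S*l (x(l, S) = (-6*l)*S + 116 = -6*S*l + 116 = 116 - 6*S*l)
x(207, Y) + 39068 = (116 - 6*(-141)*207) + 39068 = (116 + 175122) + 39068 = 175238 + 39068 = 214306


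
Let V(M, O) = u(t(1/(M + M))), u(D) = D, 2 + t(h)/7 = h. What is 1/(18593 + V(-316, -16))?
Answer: 632/11741921 ≈ 5.3824e-5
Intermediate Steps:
t(h) = -14 + 7*h
V(M, O) = -14 + 7/(2*M) (V(M, O) = -14 + 7/(M + M) = -14 + 7/((2*M)) = -14 + 7*(1/(2*M)) = -14 + 7/(2*M))
1/(18593 + V(-316, -16)) = 1/(18593 + (-14 + (7/2)/(-316))) = 1/(18593 + (-14 + (7/2)*(-1/316))) = 1/(18593 + (-14 - 7/632)) = 1/(18593 - 8855/632) = 1/(11741921/632) = 632/11741921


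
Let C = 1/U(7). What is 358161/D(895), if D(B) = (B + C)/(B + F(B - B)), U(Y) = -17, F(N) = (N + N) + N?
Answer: 5449419615/15214 ≈ 3.5818e+5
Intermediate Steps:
F(N) = 3*N (F(N) = 2*N + N = 3*N)
C = -1/17 (C = 1/(-17) = -1/17 ≈ -0.058824)
D(B) = (-1/17 + B)/B (D(B) = (B - 1/17)/(B + 3*(B - B)) = (-1/17 + B)/(B + 3*0) = (-1/17 + B)/(B + 0) = (-1/17 + B)/B)
358161/D(895) = 358161/(((-1/17 + 895)/895)) = 358161/(((1/895)*(15214/17))) = 358161/(15214/15215) = 358161*(15215/15214) = 5449419615/15214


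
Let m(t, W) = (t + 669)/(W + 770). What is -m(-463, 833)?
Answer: -206/1603 ≈ -0.12851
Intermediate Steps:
m(t, W) = (669 + t)/(770 + W)
-m(-463, 833) = -(669 - 463)/(770 + 833) = -206/1603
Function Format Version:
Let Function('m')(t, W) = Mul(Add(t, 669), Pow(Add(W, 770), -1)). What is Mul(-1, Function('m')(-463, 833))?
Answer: Rational(-206, 1603) ≈ -0.12851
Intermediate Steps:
Function('m')(t, W) = Mul(Pow(Add(770, W), -1), Add(669, t)) (Function('m')(t, W) = Mul(Add(669, t), Pow(Add(770, W), -1)) = Mul(Pow(Add(770, W), -1), Add(669, t)))
Mul(-1, Function('m')(-463, 833)) = Mul(-1, Mul(Pow(Add(770, 833), -1), Add(669, -463))) = Mul(-1, Mul(Pow(1603, -1), 206)) = Mul(-1, Mul(Rational(1, 1603), 206)) = Mul(-1, Rational(206, 1603)) = Rational(-206, 1603)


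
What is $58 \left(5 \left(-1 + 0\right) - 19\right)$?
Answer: $-1392$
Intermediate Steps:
$58 \left(5 \left(-1 + 0\right) - 19\right) = 58 \left(5 \left(-1\right) - 19\right) = 58 \left(-5 - 19\right) = 58 \left(-24\right) = -1392$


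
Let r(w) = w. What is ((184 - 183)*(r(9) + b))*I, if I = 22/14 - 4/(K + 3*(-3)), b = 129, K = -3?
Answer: 1840/7 ≈ 262.86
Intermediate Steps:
I = 40/21 (I = 22/14 - 4/(-3 + 3*(-3)) = 22*(1/14) - 4/(-3 - 9) = 11/7 - 4/(-12) = 11/7 - 4*(-1/12) = 11/7 + ⅓ = 40/21 ≈ 1.9048)
((184 - 183)*(r(9) + b))*I = ((184 - 183)*(9 + 129))*(40/21) = (1*138)*(40/21) = 138*(40/21) = 1840/7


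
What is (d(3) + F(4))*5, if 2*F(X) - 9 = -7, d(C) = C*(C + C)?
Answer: 95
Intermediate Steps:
d(C) = 2*C² (d(C) = C*(2*C) = 2*C²)
F(X) = 1 (F(X) = 9/2 + (½)*(-7) = 9/2 - 7/2 = 1)
(d(3) + F(4))*5 = (2*3² + 1)*5 = (2*9 + 1)*5 = (18 + 1)*5 = 19*5 = 95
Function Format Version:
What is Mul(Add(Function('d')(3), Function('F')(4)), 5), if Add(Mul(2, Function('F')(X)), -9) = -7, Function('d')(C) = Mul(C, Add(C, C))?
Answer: 95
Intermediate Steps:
Function('d')(C) = Mul(2, Pow(C, 2)) (Function('d')(C) = Mul(C, Mul(2, C)) = Mul(2, Pow(C, 2)))
Function('F')(X) = 1 (Function('F')(X) = Add(Rational(9, 2), Mul(Rational(1, 2), -7)) = Add(Rational(9, 2), Rational(-7, 2)) = 1)
Mul(Add(Function('d')(3), Function('F')(4)), 5) = Mul(Add(Mul(2, Pow(3, 2)), 1), 5) = Mul(Add(Mul(2, 9), 1), 5) = Mul(Add(18, 1), 5) = Mul(19, 5) = 95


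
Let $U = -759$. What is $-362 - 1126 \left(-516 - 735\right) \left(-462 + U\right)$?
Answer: $-1719932708$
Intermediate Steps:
$-362 - 1126 \left(-516 - 735\right) \left(-462 + U\right) = -362 - 1126 \left(-516 - 735\right) \left(-462 - 759\right) = -362 - 1126 \left(\left(-1251\right) \left(-1221\right)\right) = -362 - 1719932346 = -1719932708$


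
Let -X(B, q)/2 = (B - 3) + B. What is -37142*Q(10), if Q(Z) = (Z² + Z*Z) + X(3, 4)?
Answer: -7205548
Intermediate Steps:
X(B, q) = 6 - 4*B (X(B, q) = -2*((B - 3) + B) = -2*((-3 + B) + B) = -2*(-3 + 2*B) = 6 - 4*B)
Q(Z) = -6 + 2*Z² (Q(Z) = (Z² + Z*Z) + (6 - 4*3) = (Z² + Z²) + (6 - 12) = 2*Z² - 6 = -6 + 2*Z²)
-37142*Q(10) = -37142*(-6 + 2*10²) = -37142*(-6 + 2*100) = -37142*(-6 + 200) = -37142*194 = -7205548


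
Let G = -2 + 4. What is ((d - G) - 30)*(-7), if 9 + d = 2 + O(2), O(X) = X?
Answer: 259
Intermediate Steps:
G = 2
d = -5 (d = -9 + (2 + 2) = -9 + 4 = -5)
((d - G) - 30)*(-7) = ((-5 - 1*2) - 30)*(-7) = ((-5 - 2) - 30)*(-7) = (-7 - 30)*(-7) = -37*(-7) = 259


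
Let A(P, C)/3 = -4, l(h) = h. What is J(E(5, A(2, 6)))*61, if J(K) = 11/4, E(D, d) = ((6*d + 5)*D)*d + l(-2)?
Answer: 671/4 ≈ 167.75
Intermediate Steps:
A(P, C) = -12 (A(P, C) = 3*(-4) = -12)
E(D, d) = -2 + D*d*(5 + 6*d) (E(D, d) = ((6*d + 5)*D)*d - 2 = ((5 + 6*d)*D)*d - 2 = (D*(5 + 6*d))*d - 2 = D*d*(5 + 6*d) - 2 = -2 + D*d*(5 + 6*d))
J(K) = 11/4 (J(K) = 11*(1/4) = 11/4)
J(E(5, A(2, 6)))*61 = (11/4)*61 = 671/4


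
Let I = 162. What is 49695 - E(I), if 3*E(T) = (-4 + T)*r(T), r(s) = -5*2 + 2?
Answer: 150349/3 ≈ 50116.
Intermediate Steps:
r(s) = -8 (r(s) = -10 + 2 = -8)
E(T) = 32/3 - 8*T/3 (E(T) = ((-4 + T)*(-8))/3 = (32 - 8*T)/3 = 32/3 - 8*T/3)
49695 - E(I) = 49695 - (32/3 - 8/3*162) = 49695 - (32/3 - 432) = 49695 - 1*(-1264/3) = 49695 + 1264/3 = 150349/3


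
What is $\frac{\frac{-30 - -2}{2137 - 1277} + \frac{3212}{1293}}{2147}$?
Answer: $\frac{681529}{596855265} \approx 0.0011419$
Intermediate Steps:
$\frac{\frac{-30 - -2}{2137 - 1277} + \frac{3212}{1293}}{2147} = \left(\frac{-30 + 2}{2137 - 1277} + 3212 \cdot \frac{1}{1293}\right) \frac{1}{2147} = \left(- \frac{28}{860} + \frac{3212}{1293}\right) \frac{1}{2147} = \left(\left(-28\right) \frac{1}{860} + \frac{3212}{1293}\right) \frac{1}{2147} = \left(- \frac{7}{215} + \frac{3212}{1293}\right) \frac{1}{2147} = \frac{681529}{277995} \cdot \frac{1}{2147} = \frac{681529}{596855265}$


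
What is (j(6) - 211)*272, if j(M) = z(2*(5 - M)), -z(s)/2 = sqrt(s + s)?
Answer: -57392 - 1088*I ≈ -57392.0 - 1088.0*I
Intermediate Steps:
z(s) = -2*sqrt(2)*sqrt(s) (z(s) = -2*sqrt(s + s) = -2*sqrt(2)*sqrt(s))
j(M) = -2*sqrt(2)*sqrt(10 - 2*M) (j(M) = -2*sqrt(2)*sqrt(2*(5 - M)) = -2*sqrt(2)*sqrt(10 - 2*M))
(j(6) - 211)*272 = (-4*sqrt(5 - 1*6) - 211)*272 = (-4*sqrt(5 - 6) - 211)*272 = (-4*I - 211)*272 = (-211 - 4*I)*272 = -57392 - 1088*I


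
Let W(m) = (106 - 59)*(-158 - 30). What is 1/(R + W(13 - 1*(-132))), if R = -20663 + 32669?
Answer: 1/3170 ≈ 0.00031546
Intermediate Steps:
W(m) = -8836 (W(m) = 47*(-188) = -8836)
R = 12006
1/(R + W(13 - 1*(-132))) = 1/(12006 - 8836) = 1/3170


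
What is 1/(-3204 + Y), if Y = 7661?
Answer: 1/4457 ≈ 0.00022437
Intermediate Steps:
1/(-3204 + Y) = 1/(-3204 + 7661) = 1/4457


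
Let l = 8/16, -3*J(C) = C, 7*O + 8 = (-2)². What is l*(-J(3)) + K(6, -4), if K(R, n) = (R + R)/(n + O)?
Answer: -17/8 ≈ -2.1250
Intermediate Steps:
O = -4/7 (O = -8/7 + (⅐)*(-2)² = -8/7 + (⅐)*4 = -8/7 + 4/7 = -4/7 ≈ -0.57143)
J(C) = -C/3
K(R, n) = 2*R/(-4/7 + n) (K(R, n) = (R + R)/(n - 4/7) = (2*R)/(-4/7 + n) = 2*R/(-4/7 + n))
l = ½ (l = 8*(1/16) = ½ ≈ 0.50000)
l*(-J(3)) + K(6, -4) = (-(-1)*3/3)/2 + 14*6/(-4 + 7*(-4)) = (-1*(-1))/2 + 14*6/(-4 - 28) = (½)*1 + 14*6/(-32) = ½ + 14*6*(-1/32) = ½ - 21/8 = -17/8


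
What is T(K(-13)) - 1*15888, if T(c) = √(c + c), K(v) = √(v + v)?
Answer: -15888 + 2^(¾)*13^(¼)*√I ≈ -15886.0 + 2.2581*I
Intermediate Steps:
K(v) = √2*√v (K(v) = √(2*v) = √2*√v)
T(c) = √2*√c (T(c) = √(2*c) = √2*√c)
T(K(-13)) - 1*15888 = √2*√(√2*√(-13)) - 1*15888 = √2*√(√2*(I*√13)) - 15888 = √2*√(I*√26) - 15888 = √2*(26^(¼)*√I) - 15888 = 2^(¾)*13^(¼)*√I - 15888 = -15888 + 2^(¾)*13^(¼)*√I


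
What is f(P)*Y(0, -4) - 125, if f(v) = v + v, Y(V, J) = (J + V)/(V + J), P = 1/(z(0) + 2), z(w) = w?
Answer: -124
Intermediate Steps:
P = ½ (P = 1/(0 + 2) = 1/2 = ½ ≈ 0.50000)
Y(V, J) = 1 (Y(V, J) = (J + V)/(J + V) = 1)
f(v) = 2*v
f(P)*Y(0, -4) - 125 = (2*(½))*1 - 125 = 1*1 - 125 = 1 - 125 = -124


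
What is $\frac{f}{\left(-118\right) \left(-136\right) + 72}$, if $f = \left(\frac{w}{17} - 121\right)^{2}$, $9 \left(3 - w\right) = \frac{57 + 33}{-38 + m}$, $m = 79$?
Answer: $\frac{886710272}{978905135} \approx 0.90582$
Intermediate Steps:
$w = \frac{113}{41}$ ($w = 3 - \frac{\left(57 + 33\right) \frac{1}{-38 + 79}}{9} = 3 - \frac{90 \cdot \frac{1}{41}}{9} = 3 - \frac{10}{41} = \frac{113}{41} \approx 2.7561$)
$f = \frac{7093682176}{485809}$ ($f = \left(\frac{113}{41 \cdot 17} - 121\right)^{2} = \left(\frac{113}{41} \cdot \frac{1}{17} - 121\right)^{2} = \left(\frac{113}{697} - 121\right)^{2} = \left(- \frac{84224}{697}\right)^{2} = \frac{7093682176}{485809} \approx 14602.0$)
$\frac{f}{\left(-118\right) \left(-136\right) + 72} = \frac{7093682176}{485809 \left(\left(-118\right) \left(-136\right) + 72\right)} = \frac{7093682176}{485809 \left(16048 + 72\right)} = \frac{7093682176}{485809 \cdot 16120} = \frac{7093682176}{485809} \cdot \frac{1}{16120} = \frac{886710272}{978905135}$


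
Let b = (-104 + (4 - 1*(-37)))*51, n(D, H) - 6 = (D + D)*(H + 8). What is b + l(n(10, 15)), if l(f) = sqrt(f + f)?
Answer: -3213 + 2*sqrt(233) ≈ -3182.5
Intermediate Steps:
n(D, H) = 6 + 2*D*(8 + H) (n(D, H) = 6 + (D + D)*(H + 8) = 6 + (2*D)*(8 + H) = 6 + 2*D*(8 + H))
l(f) = sqrt(2)*sqrt(f) (l(f) = sqrt(2*f) = sqrt(2)*sqrt(f))
b = -3213 (b = (-104 + (4 + 37))*51 = (-104 + 41)*51 = -63*51 = -3213)
b + l(n(10, 15)) = -3213 + sqrt(2)*sqrt(6 + 16*10 + 2*10*15) = -3213 + sqrt(2)*sqrt(6 + 160 + 300) = -3213 + sqrt(2)*sqrt(466) = -3213 + 2*sqrt(233)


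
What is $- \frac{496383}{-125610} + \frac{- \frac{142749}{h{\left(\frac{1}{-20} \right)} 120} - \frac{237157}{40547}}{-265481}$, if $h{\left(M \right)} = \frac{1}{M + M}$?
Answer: $\frac{71236239124575193}{18028314437603600} \approx 3.9514$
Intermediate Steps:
$h{\left(M \right)} = \frac{1}{2 M}$
$- \frac{496383}{-125610} + \frac{- \frac{142749}{h{\left(\frac{1}{-20} \right)} 120} - \frac{237157}{40547}}{-265481} = - \frac{496383}{-125610} + \frac{- \frac{142749}{\frac{1}{2 \frac{1}{-20}} \cdot 120} - \frac{237157}{40547}}{-265481} = \left(-496383\right) \left(- \frac{1}{125610}\right) + \left(- \frac{142749}{\frac{1}{2 \left(- \frac{1}{20}\right)} 120} - \frac{237157}{40547}\right) \left(- \frac{1}{265481}\right) = \frac{165461}{41870} + \left(- \frac{142749}{\frac{1}{2} \left(-20\right) 120} - \frac{237157}{40547}\right) \left(- \frac{1}{265481}\right) = \frac{165461}{41870} + \left(- \frac{142749}{\left(-10\right) 120} - \frac{237157}{40547}\right) \left(- \frac{1}{265481}\right) = \frac{165461}{41870} + \left(- \frac{142749}{-1200} - \frac{237157}{40547}\right) \left(- \frac{1}{265481}\right) = \frac{165461}{41870} + \left(\left(-142749\right) \left(- \frac{1}{1200}\right) - \frac{237157}{40547}\right) \left(- \frac{1}{265481}\right) = \frac{165461}{41870} + \left(\frac{47583}{400} - \frac{237157}{40547}\right) \left(- \frac{1}{265481}\right) = \frac{165461}{41870} + \frac{1834485101}{16218800} \left(- \frac{1}{265481}\right) = \frac{165461}{41870} - \frac{1834485101}{4305783242800} = \frac{71236239124575193}{18028314437603600}$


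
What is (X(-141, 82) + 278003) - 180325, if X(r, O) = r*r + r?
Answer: 117418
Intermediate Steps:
X(r, O) = r + r**2 (X(r, O) = r**2 + r = r + r**2)
(X(-141, 82) + 278003) - 180325 = (-141*(1 - 141) + 278003) - 180325 = (-141*(-140) + 278003) - 180325 = (19740 + 278003) - 180325 = 297743 - 180325 = 117418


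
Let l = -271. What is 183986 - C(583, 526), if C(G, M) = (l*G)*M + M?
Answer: 83287778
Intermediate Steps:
C(G, M) = M - 271*G*M (C(G, M) = (-271*G)*M + M = -271*G*M + M = M - 271*G*M)
183986 - C(583, 526) = 183986 - 526*(1 - 271*583) = 183986 - 526*(1 - 157993) = 183986 - 526*(-157992) = 183986 - 1*(-83103792) = 183986 + 83103792 = 83287778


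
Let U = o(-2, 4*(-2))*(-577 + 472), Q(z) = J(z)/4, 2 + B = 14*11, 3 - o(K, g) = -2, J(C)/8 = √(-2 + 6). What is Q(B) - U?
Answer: 529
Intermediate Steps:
J(C) = 16 (J(C) = 8*√(-2 + 6) = 8*√4 = 8*2 = 16)
o(K, g) = 5 (o(K, g) = 3 - 1*(-2) = 3 + 2 = 5)
B = 152 (B = -2 + 14*11 = -2 + 154 = 152)
Q(z) = 4 (Q(z) = 16/4 = 16*(¼) = 4)
U = -525 (U = 5*(-577 + 472) = 5*(-105) = -525)
Q(B) - U = 4 - 1*(-525) = 4 + 525 = 529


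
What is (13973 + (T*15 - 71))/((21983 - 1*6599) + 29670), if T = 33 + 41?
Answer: 834/2503 ≈ 0.33320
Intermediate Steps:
T = 74
(13973 + (T*15 - 71))/((21983 - 1*6599) + 29670) = (13973 + (74*15 - 71))/((21983 - 1*6599) + 29670) = (13973 + (1110 - 71))/((21983 - 6599) + 29670) = (13973 + 1039)/(15384 + 29670) = 15012/45054 = 15012*(1/45054) = 834/2503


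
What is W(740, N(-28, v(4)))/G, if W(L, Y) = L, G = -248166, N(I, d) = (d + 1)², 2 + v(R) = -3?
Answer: -370/124083 ≈ -0.0029819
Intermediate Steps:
v(R) = -5 (v(R) = -2 - 3 = -5)
N(I, d) = (1 + d)²
W(740, N(-28, v(4)))/G = 740/(-248166) = 740*(-1/248166) = -370/124083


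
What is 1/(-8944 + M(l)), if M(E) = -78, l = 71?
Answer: -1/9022 ≈ -0.00011084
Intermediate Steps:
1/(-8944 + M(l)) = 1/(-8944 - 78) = 1/(-9022) = -1/9022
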